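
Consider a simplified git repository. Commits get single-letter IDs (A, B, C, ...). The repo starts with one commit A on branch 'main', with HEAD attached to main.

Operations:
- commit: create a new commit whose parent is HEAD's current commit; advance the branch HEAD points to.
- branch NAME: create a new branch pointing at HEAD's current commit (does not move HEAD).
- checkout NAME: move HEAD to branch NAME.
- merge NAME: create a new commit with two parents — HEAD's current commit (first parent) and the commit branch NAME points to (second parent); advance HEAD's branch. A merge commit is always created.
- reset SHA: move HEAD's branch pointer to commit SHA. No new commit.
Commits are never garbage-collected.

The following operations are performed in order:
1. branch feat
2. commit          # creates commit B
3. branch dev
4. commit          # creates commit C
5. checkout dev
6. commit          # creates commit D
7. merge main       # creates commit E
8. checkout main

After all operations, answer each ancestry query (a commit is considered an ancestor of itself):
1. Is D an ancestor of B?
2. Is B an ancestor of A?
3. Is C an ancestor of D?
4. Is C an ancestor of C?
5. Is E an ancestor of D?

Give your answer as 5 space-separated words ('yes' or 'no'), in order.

After op 1 (branch): HEAD=main@A [feat=A main=A]
After op 2 (commit): HEAD=main@B [feat=A main=B]
After op 3 (branch): HEAD=main@B [dev=B feat=A main=B]
After op 4 (commit): HEAD=main@C [dev=B feat=A main=C]
After op 5 (checkout): HEAD=dev@B [dev=B feat=A main=C]
After op 6 (commit): HEAD=dev@D [dev=D feat=A main=C]
After op 7 (merge): HEAD=dev@E [dev=E feat=A main=C]
After op 8 (checkout): HEAD=main@C [dev=E feat=A main=C]
ancestors(B) = {A,B}; D in? no
ancestors(A) = {A}; B in? no
ancestors(D) = {A,B,D}; C in? no
ancestors(C) = {A,B,C}; C in? yes
ancestors(D) = {A,B,D}; E in? no

Answer: no no no yes no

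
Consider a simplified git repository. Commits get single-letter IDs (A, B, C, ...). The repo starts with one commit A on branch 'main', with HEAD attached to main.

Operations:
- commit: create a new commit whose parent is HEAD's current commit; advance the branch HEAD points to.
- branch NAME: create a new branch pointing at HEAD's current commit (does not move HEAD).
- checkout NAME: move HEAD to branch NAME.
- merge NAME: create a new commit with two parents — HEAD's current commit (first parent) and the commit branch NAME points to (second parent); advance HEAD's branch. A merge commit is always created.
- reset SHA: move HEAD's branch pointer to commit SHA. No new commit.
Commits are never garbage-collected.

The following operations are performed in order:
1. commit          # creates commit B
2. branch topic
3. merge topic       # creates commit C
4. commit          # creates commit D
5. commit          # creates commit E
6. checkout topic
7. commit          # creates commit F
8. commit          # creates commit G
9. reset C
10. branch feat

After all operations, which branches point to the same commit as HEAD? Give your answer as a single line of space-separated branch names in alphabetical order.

Answer: feat topic

Derivation:
After op 1 (commit): HEAD=main@B [main=B]
After op 2 (branch): HEAD=main@B [main=B topic=B]
After op 3 (merge): HEAD=main@C [main=C topic=B]
After op 4 (commit): HEAD=main@D [main=D topic=B]
After op 5 (commit): HEAD=main@E [main=E topic=B]
After op 6 (checkout): HEAD=topic@B [main=E topic=B]
After op 7 (commit): HEAD=topic@F [main=E topic=F]
After op 8 (commit): HEAD=topic@G [main=E topic=G]
After op 9 (reset): HEAD=topic@C [main=E topic=C]
After op 10 (branch): HEAD=topic@C [feat=C main=E topic=C]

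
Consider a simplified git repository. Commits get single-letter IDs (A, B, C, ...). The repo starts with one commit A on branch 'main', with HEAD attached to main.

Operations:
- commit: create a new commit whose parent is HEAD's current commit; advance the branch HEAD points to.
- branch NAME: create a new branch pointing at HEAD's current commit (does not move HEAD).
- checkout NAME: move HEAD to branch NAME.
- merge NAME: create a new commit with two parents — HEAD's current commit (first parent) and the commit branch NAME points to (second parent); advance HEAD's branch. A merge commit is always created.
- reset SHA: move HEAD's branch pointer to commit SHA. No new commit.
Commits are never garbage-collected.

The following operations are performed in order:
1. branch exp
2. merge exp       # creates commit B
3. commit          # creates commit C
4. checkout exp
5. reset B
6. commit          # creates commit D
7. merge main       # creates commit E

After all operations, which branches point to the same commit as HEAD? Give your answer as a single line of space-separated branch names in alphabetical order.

After op 1 (branch): HEAD=main@A [exp=A main=A]
After op 2 (merge): HEAD=main@B [exp=A main=B]
After op 3 (commit): HEAD=main@C [exp=A main=C]
After op 4 (checkout): HEAD=exp@A [exp=A main=C]
After op 5 (reset): HEAD=exp@B [exp=B main=C]
After op 6 (commit): HEAD=exp@D [exp=D main=C]
After op 7 (merge): HEAD=exp@E [exp=E main=C]

Answer: exp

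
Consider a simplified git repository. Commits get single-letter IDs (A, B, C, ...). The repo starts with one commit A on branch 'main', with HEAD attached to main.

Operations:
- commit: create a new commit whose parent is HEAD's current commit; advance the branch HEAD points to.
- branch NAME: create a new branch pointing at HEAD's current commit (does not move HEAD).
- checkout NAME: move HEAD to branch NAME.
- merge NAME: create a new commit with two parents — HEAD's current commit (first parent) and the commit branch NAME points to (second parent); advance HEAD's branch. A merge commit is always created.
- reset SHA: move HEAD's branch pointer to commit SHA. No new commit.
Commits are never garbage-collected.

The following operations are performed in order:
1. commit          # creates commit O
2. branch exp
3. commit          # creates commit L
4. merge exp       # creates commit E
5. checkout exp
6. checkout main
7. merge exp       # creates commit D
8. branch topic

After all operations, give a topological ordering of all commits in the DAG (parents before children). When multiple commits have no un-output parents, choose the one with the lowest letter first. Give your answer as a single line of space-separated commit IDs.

After op 1 (commit): HEAD=main@O [main=O]
After op 2 (branch): HEAD=main@O [exp=O main=O]
After op 3 (commit): HEAD=main@L [exp=O main=L]
After op 4 (merge): HEAD=main@E [exp=O main=E]
After op 5 (checkout): HEAD=exp@O [exp=O main=E]
After op 6 (checkout): HEAD=main@E [exp=O main=E]
After op 7 (merge): HEAD=main@D [exp=O main=D]
After op 8 (branch): HEAD=main@D [exp=O main=D topic=D]
commit A: parents=[]
commit D: parents=['E', 'O']
commit E: parents=['L', 'O']
commit L: parents=['O']
commit O: parents=['A']

Answer: A O L E D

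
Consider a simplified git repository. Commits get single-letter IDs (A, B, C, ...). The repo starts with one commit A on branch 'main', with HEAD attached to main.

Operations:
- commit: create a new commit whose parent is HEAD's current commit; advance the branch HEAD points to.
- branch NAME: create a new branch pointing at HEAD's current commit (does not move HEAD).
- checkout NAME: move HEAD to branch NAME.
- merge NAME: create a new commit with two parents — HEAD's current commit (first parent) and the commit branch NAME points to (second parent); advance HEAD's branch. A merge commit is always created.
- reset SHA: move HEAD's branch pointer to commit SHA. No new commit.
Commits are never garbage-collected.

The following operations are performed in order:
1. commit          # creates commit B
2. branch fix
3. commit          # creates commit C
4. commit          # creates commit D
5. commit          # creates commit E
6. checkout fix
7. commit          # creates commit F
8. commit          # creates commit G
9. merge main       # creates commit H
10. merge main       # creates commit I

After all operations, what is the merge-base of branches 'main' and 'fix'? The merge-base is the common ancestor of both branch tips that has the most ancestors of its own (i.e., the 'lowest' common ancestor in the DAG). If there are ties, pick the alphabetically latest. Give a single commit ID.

After op 1 (commit): HEAD=main@B [main=B]
After op 2 (branch): HEAD=main@B [fix=B main=B]
After op 3 (commit): HEAD=main@C [fix=B main=C]
After op 4 (commit): HEAD=main@D [fix=B main=D]
After op 5 (commit): HEAD=main@E [fix=B main=E]
After op 6 (checkout): HEAD=fix@B [fix=B main=E]
After op 7 (commit): HEAD=fix@F [fix=F main=E]
After op 8 (commit): HEAD=fix@G [fix=G main=E]
After op 9 (merge): HEAD=fix@H [fix=H main=E]
After op 10 (merge): HEAD=fix@I [fix=I main=E]
ancestors(main=E): ['A', 'B', 'C', 'D', 'E']
ancestors(fix=I): ['A', 'B', 'C', 'D', 'E', 'F', 'G', 'H', 'I']
common: ['A', 'B', 'C', 'D', 'E']

Answer: E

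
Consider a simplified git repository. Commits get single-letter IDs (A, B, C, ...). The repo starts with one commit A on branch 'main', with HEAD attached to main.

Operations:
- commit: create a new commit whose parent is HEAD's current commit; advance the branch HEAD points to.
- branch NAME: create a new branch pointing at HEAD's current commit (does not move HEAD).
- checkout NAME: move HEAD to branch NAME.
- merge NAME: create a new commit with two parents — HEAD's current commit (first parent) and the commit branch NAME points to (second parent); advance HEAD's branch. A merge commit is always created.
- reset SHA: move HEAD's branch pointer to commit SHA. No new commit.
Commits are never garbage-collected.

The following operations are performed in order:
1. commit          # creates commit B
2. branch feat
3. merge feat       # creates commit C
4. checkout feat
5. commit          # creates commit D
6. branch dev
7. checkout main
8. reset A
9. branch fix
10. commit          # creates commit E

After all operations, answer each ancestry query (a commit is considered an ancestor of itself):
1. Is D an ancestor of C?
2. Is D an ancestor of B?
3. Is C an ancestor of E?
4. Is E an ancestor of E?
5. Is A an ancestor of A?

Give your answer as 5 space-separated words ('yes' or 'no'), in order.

After op 1 (commit): HEAD=main@B [main=B]
After op 2 (branch): HEAD=main@B [feat=B main=B]
After op 3 (merge): HEAD=main@C [feat=B main=C]
After op 4 (checkout): HEAD=feat@B [feat=B main=C]
After op 5 (commit): HEAD=feat@D [feat=D main=C]
After op 6 (branch): HEAD=feat@D [dev=D feat=D main=C]
After op 7 (checkout): HEAD=main@C [dev=D feat=D main=C]
After op 8 (reset): HEAD=main@A [dev=D feat=D main=A]
After op 9 (branch): HEAD=main@A [dev=D feat=D fix=A main=A]
After op 10 (commit): HEAD=main@E [dev=D feat=D fix=A main=E]
ancestors(C) = {A,B,C}; D in? no
ancestors(B) = {A,B}; D in? no
ancestors(E) = {A,E}; C in? no
ancestors(E) = {A,E}; E in? yes
ancestors(A) = {A}; A in? yes

Answer: no no no yes yes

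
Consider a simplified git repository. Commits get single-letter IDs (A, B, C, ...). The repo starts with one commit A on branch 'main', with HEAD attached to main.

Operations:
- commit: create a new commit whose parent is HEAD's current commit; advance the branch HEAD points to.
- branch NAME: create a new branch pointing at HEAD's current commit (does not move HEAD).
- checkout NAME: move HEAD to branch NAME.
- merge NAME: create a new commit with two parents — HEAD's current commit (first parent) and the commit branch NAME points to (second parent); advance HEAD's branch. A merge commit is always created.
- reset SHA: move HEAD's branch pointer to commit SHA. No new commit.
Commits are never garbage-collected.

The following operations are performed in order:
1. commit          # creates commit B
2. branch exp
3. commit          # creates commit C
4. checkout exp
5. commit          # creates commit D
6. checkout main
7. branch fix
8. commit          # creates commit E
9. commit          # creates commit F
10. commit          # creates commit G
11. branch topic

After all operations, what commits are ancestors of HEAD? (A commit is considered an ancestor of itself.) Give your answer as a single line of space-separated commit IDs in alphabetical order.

After op 1 (commit): HEAD=main@B [main=B]
After op 2 (branch): HEAD=main@B [exp=B main=B]
After op 3 (commit): HEAD=main@C [exp=B main=C]
After op 4 (checkout): HEAD=exp@B [exp=B main=C]
After op 5 (commit): HEAD=exp@D [exp=D main=C]
After op 6 (checkout): HEAD=main@C [exp=D main=C]
After op 7 (branch): HEAD=main@C [exp=D fix=C main=C]
After op 8 (commit): HEAD=main@E [exp=D fix=C main=E]
After op 9 (commit): HEAD=main@F [exp=D fix=C main=F]
After op 10 (commit): HEAD=main@G [exp=D fix=C main=G]
After op 11 (branch): HEAD=main@G [exp=D fix=C main=G topic=G]

Answer: A B C E F G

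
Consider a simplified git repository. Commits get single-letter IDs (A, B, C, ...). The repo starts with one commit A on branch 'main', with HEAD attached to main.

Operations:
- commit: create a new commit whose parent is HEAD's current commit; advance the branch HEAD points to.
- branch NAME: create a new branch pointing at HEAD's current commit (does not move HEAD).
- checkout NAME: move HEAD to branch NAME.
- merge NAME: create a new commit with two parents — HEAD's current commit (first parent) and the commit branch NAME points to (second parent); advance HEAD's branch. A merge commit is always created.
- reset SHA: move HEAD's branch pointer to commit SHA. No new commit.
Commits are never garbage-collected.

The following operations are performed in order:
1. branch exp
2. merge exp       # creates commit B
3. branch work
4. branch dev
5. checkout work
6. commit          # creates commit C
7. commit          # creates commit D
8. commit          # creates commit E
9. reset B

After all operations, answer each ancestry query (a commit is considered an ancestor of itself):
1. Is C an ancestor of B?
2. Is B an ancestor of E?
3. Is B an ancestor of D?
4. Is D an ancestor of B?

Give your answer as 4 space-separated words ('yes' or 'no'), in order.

After op 1 (branch): HEAD=main@A [exp=A main=A]
After op 2 (merge): HEAD=main@B [exp=A main=B]
After op 3 (branch): HEAD=main@B [exp=A main=B work=B]
After op 4 (branch): HEAD=main@B [dev=B exp=A main=B work=B]
After op 5 (checkout): HEAD=work@B [dev=B exp=A main=B work=B]
After op 6 (commit): HEAD=work@C [dev=B exp=A main=B work=C]
After op 7 (commit): HEAD=work@D [dev=B exp=A main=B work=D]
After op 8 (commit): HEAD=work@E [dev=B exp=A main=B work=E]
After op 9 (reset): HEAD=work@B [dev=B exp=A main=B work=B]
ancestors(B) = {A,B}; C in? no
ancestors(E) = {A,B,C,D,E}; B in? yes
ancestors(D) = {A,B,C,D}; B in? yes
ancestors(B) = {A,B}; D in? no

Answer: no yes yes no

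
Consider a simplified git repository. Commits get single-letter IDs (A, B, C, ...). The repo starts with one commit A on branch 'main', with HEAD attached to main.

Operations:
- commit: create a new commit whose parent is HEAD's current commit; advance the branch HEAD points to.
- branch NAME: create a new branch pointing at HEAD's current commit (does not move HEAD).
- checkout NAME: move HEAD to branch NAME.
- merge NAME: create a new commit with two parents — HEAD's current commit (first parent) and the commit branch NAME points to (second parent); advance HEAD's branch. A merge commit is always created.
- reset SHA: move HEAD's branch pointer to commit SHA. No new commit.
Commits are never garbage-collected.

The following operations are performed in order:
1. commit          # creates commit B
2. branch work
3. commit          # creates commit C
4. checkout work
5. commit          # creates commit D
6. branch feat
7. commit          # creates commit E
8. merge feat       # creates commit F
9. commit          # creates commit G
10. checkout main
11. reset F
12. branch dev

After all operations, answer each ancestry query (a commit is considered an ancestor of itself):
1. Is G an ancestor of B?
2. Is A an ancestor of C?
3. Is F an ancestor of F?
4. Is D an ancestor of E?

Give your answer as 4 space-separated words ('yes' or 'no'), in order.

Answer: no yes yes yes

Derivation:
After op 1 (commit): HEAD=main@B [main=B]
After op 2 (branch): HEAD=main@B [main=B work=B]
After op 3 (commit): HEAD=main@C [main=C work=B]
After op 4 (checkout): HEAD=work@B [main=C work=B]
After op 5 (commit): HEAD=work@D [main=C work=D]
After op 6 (branch): HEAD=work@D [feat=D main=C work=D]
After op 7 (commit): HEAD=work@E [feat=D main=C work=E]
After op 8 (merge): HEAD=work@F [feat=D main=C work=F]
After op 9 (commit): HEAD=work@G [feat=D main=C work=G]
After op 10 (checkout): HEAD=main@C [feat=D main=C work=G]
After op 11 (reset): HEAD=main@F [feat=D main=F work=G]
After op 12 (branch): HEAD=main@F [dev=F feat=D main=F work=G]
ancestors(B) = {A,B}; G in? no
ancestors(C) = {A,B,C}; A in? yes
ancestors(F) = {A,B,D,E,F}; F in? yes
ancestors(E) = {A,B,D,E}; D in? yes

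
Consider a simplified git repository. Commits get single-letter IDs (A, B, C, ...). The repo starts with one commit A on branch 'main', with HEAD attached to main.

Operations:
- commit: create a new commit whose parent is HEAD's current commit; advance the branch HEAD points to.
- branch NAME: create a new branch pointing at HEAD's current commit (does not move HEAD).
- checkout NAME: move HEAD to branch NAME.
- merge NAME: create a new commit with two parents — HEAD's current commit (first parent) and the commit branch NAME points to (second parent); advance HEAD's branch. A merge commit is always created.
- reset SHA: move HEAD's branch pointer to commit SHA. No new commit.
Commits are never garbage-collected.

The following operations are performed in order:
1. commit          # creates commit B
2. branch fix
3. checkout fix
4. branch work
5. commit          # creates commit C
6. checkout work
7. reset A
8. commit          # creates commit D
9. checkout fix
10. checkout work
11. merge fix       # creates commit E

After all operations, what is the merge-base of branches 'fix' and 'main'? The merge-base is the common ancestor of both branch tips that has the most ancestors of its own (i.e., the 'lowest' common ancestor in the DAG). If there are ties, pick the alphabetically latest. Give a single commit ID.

After op 1 (commit): HEAD=main@B [main=B]
After op 2 (branch): HEAD=main@B [fix=B main=B]
After op 3 (checkout): HEAD=fix@B [fix=B main=B]
After op 4 (branch): HEAD=fix@B [fix=B main=B work=B]
After op 5 (commit): HEAD=fix@C [fix=C main=B work=B]
After op 6 (checkout): HEAD=work@B [fix=C main=B work=B]
After op 7 (reset): HEAD=work@A [fix=C main=B work=A]
After op 8 (commit): HEAD=work@D [fix=C main=B work=D]
After op 9 (checkout): HEAD=fix@C [fix=C main=B work=D]
After op 10 (checkout): HEAD=work@D [fix=C main=B work=D]
After op 11 (merge): HEAD=work@E [fix=C main=B work=E]
ancestors(fix=C): ['A', 'B', 'C']
ancestors(main=B): ['A', 'B']
common: ['A', 'B']

Answer: B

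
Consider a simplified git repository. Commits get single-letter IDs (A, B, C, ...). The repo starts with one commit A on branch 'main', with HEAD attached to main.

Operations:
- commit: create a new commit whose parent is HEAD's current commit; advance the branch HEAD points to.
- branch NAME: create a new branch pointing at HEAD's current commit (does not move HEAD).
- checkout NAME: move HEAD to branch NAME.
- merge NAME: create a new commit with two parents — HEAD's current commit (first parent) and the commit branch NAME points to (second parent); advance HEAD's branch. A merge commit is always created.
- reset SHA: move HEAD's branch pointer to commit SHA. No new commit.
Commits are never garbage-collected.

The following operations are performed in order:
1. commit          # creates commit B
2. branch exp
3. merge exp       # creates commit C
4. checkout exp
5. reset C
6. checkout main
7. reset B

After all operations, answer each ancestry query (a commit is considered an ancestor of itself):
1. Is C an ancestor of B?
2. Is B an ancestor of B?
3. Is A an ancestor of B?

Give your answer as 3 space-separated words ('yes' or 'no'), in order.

After op 1 (commit): HEAD=main@B [main=B]
After op 2 (branch): HEAD=main@B [exp=B main=B]
After op 3 (merge): HEAD=main@C [exp=B main=C]
After op 4 (checkout): HEAD=exp@B [exp=B main=C]
After op 5 (reset): HEAD=exp@C [exp=C main=C]
After op 6 (checkout): HEAD=main@C [exp=C main=C]
After op 7 (reset): HEAD=main@B [exp=C main=B]
ancestors(B) = {A,B}; C in? no
ancestors(B) = {A,B}; B in? yes
ancestors(B) = {A,B}; A in? yes

Answer: no yes yes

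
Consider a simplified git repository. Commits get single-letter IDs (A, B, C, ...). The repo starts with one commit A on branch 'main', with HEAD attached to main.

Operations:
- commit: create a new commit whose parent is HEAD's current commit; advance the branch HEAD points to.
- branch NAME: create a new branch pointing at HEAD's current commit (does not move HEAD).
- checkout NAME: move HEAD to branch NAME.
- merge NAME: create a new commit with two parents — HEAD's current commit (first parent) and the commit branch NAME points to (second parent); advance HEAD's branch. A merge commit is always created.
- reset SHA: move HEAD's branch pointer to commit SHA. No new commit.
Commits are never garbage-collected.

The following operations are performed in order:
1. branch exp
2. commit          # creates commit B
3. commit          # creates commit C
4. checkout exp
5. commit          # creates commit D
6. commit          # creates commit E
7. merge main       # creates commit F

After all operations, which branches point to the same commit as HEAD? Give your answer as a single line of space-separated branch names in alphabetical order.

After op 1 (branch): HEAD=main@A [exp=A main=A]
After op 2 (commit): HEAD=main@B [exp=A main=B]
After op 3 (commit): HEAD=main@C [exp=A main=C]
After op 4 (checkout): HEAD=exp@A [exp=A main=C]
After op 5 (commit): HEAD=exp@D [exp=D main=C]
After op 6 (commit): HEAD=exp@E [exp=E main=C]
After op 7 (merge): HEAD=exp@F [exp=F main=C]

Answer: exp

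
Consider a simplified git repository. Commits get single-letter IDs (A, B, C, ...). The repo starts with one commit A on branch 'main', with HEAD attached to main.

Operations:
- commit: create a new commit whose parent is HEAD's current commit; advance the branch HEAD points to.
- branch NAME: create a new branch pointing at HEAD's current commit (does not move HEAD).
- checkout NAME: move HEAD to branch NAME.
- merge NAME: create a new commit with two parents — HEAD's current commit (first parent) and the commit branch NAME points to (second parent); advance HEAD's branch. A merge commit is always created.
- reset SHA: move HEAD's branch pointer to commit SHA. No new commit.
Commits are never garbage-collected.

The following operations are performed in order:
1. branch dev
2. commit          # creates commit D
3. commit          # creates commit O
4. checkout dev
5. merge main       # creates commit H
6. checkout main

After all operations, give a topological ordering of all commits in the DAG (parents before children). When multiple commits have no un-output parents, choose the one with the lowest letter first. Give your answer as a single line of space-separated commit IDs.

After op 1 (branch): HEAD=main@A [dev=A main=A]
After op 2 (commit): HEAD=main@D [dev=A main=D]
After op 3 (commit): HEAD=main@O [dev=A main=O]
After op 4 (checkout): HEAD=dev@A [dev=A main=O]
After op 5 (merge): HEAD=dev@H [dev=H main=O]
After op 6 (checkout): HEAD=main@O [dev=H main=O]
commit A: parents=[]
commit D: parents=['A']
commit H: parents=['A', 'O']
commit O: parents=['D']

Answer: A D O H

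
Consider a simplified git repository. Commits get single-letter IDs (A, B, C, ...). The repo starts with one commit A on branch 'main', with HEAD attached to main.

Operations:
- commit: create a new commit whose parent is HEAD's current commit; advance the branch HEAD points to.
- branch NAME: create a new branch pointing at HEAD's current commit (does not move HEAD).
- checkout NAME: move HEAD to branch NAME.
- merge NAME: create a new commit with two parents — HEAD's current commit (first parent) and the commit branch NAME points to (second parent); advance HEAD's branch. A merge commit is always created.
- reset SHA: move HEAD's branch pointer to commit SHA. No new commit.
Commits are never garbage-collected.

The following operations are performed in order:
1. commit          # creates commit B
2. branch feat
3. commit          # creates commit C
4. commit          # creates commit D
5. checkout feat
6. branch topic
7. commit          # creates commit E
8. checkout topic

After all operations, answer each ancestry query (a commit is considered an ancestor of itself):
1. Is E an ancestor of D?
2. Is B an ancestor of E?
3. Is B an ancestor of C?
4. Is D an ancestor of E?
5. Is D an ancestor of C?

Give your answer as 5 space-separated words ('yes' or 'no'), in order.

Answer: no yes yes no no

Derivation:
After op 1 (commit): HEAD=main@B [main=B]
After op 2 (branch): HEAD=main@B [feat=B main=B]
After op 3 (commit): HEAD=main@C [feat=B main=C]
After op 4 (commit): HEAD=main@D [feat=B main=D]
After op 5 (checkout): HEAD=feat@B [feat=B main=D]
After op 6 (branch): HEAD=feat@B [feat=B main=D topic=B]
After op 7 (commit): HEAD=feat@E [feat=E main=D topic=B]
After op 8 (checkout): HEAD=topic@B [feat=E main=D topic=B]
ancestors(D) = {A,B,C,D}; E in? no
ancestors(E) = {A,B,E}; B in? yes
ancestors(C) = {A,B,C}; B in? yes
ancestors(E) = {A,B,E}; D in? no
ancestors(C) = {A,B,C}; D in? no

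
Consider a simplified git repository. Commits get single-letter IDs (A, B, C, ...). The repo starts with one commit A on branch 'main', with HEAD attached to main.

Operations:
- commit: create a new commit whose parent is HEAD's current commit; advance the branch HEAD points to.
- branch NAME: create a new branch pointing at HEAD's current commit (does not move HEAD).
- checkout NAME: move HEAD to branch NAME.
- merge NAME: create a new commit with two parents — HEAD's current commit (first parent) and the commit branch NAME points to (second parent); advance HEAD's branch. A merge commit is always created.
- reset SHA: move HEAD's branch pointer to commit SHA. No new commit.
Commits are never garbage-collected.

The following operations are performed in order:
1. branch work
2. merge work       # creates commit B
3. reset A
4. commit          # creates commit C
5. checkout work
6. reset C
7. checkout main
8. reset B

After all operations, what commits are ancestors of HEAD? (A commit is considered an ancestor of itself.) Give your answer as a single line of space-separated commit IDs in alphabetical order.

Answer: A B

Derivation:
After op 1 (branch): HEAD=main@A [main=A work=A]
After op 2 (merge): HEAD=main@B [main=B work=A]
After op 3 (reset): HEAD=main@A [main=A work=A]
After op 4 (commit): HEAD=main@C [main=C work=A]
After op 5 (checkout): HEAD=work@A [main=C work=A]
After op 6 (reset): HEAD=work@C [main=C work=C]
After op 7 (checkout): HEAD=main@C [main=C work=C]
After op 8 (reset): HEAD=main@B [main=B work=C]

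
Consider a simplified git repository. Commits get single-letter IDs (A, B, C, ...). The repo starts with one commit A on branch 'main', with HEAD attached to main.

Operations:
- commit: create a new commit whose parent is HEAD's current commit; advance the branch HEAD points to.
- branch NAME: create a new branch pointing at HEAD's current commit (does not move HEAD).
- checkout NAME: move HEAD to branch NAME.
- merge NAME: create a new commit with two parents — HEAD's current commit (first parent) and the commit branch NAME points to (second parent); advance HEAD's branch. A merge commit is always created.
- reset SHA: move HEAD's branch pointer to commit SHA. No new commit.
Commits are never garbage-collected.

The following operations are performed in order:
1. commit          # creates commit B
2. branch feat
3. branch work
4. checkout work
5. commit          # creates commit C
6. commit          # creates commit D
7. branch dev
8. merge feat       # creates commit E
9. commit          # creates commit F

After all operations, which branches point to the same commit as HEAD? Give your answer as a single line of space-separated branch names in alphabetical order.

Answer: work

Derivation:
After op 1 (commit): HEAD=main@B [main=B]
After op 2 (branch): HEAD=main@B [feat=B main=B]
After op 3 (branch): HEAD=main@B [feat=B main=B work=B]
After op 4 (checkout): HEAD=work@B [feat=B main=B work=B]
After op 5 (commit): HEAD=work@C [feat=B main=B work=C]
After op 6 (commit): HEAD=work@D [feat=B main=B work=D]
After op 7 (branch): HEAD=work@D [dev=D feat=B main=B work=D]
After op 8 (merge): HEAD=work@E [dev=D feat=B main=B work=E]
After op 9 (commit): HEAD=work@F [dev=D feat=B main=B work=F]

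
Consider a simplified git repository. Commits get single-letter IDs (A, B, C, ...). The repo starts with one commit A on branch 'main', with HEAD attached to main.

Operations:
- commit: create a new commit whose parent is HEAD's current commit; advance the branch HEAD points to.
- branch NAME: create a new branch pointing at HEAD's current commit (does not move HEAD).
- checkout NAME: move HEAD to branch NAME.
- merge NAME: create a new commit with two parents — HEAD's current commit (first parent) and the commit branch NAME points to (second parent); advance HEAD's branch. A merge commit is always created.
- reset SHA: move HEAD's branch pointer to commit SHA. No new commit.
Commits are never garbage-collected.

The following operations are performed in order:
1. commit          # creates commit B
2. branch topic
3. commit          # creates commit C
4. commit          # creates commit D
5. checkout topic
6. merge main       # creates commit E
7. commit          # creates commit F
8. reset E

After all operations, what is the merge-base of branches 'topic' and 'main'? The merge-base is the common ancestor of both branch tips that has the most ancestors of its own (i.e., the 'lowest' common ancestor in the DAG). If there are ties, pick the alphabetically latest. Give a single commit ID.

Answer: D

Derivation:
After op 1 (commit): HEAD=main@B [main=B]
After op 2 (branch): HEAD=main@B [main=B topic=B]
After op 3 (commit): HEAD=main@C [main=C topic=B]
After op 4 (commit): HEAD=main@D [main=D topic=B]
After op 5 (checkout): HEAD=topic@B [main=D topic=B]
After op 6 (merge): HEAD=topic@E [main=D topic=E]
After op 7 (commit): HEAD=topic@F [main=D topic=F]
After op 8 (reset): HEAD=topic@E [main=D topic=E]
ancestors(topic=E): ['A', 'B', 'C', 'D', 'E']
ancestors(main=D): ['A', 'B', 'C', 'D']
common: ['A', 'B', 'C', 'D']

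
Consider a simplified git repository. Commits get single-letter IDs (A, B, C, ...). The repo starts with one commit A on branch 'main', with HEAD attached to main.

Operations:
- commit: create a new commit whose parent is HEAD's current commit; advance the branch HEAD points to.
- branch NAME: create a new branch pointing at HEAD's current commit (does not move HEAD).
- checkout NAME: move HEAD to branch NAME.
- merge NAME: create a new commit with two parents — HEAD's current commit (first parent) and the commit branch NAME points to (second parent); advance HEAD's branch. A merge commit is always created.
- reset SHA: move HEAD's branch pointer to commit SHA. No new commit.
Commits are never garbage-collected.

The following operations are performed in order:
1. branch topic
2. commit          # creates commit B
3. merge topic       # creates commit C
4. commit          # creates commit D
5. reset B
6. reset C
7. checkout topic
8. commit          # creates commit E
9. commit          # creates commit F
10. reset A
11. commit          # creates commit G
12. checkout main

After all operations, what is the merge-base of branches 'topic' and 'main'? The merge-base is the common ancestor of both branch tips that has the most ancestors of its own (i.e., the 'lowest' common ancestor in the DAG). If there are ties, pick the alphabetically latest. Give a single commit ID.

After op 1 (branch): HEAD=main@A [main=A topic=A]
After op 2 (commit): HEAD=main@B [main=B topic=A]
After op 3 (merge): HEAD=main@C [main=C topic=A]
After op 4 (commit): HEAD=main@D [main=D topic=A]
After op 5 (reset): HEAD=main@B [main=B topic=A]
After op 6 (reset): HEAD=main@C [main=C topic=A]
After op 7 (checkout): HEAD=topic@A [main=C topic=A]
After op 8 (commit): HEAD=topic@E [main=C topic=E]
After op 9 (commit): HEAD=topic@F [main=C topic=F]
After op 10 (reset): HEAD=topic@A [main=C topic=A]
After op 11 (commit): HEAD=topic@G [main=C topic=G]
After op 12 (checkout): HEAD=main@C [main=C topic=G]
ancestors(topic=G): ['A', 'G']
ancestors(main=C): ['A', 'B', 'C']
common: ['A']

Answer: A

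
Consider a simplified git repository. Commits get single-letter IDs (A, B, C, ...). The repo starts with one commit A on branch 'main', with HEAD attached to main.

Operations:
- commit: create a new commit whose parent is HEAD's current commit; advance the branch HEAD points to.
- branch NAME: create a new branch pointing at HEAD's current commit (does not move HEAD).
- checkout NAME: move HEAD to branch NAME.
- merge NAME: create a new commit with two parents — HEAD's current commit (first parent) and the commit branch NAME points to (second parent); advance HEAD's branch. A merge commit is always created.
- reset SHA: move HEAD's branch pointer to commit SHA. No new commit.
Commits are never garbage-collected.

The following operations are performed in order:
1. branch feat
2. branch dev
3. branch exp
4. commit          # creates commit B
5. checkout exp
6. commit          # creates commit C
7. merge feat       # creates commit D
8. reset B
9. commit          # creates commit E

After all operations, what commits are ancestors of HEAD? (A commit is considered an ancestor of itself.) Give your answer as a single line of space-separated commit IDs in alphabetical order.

Answer: A B E

Derivation:
After op 1 (branch): HEAD=main@A [feat=A main=A]
After op 2 (branch): HEAD=main@A [dev=A feat=A main=A]
After op 3 (branch): HEAD=main@A [dev=A exp=A feat=A main=A]
After op 4 (commit): HEAD=main@B [dev=A exp=A feat=A main=B]
After op 5 (checkout): HEAD=exp@A [dev=A exp=A feat=A main=B]
After op 6 (commit): HEAD=exp@C [dev=A exp=C feat=A main=B]
After op 7 (merge): HEAD=exp@D [dev=A exp=D feat=A main=B]
After op 8 (reset): HEAD=exp@B [dev=A exp=B feat=A main=B]
After op 9 (commit): HEAD=exp@E [dev=A exp=E feat=A main=B]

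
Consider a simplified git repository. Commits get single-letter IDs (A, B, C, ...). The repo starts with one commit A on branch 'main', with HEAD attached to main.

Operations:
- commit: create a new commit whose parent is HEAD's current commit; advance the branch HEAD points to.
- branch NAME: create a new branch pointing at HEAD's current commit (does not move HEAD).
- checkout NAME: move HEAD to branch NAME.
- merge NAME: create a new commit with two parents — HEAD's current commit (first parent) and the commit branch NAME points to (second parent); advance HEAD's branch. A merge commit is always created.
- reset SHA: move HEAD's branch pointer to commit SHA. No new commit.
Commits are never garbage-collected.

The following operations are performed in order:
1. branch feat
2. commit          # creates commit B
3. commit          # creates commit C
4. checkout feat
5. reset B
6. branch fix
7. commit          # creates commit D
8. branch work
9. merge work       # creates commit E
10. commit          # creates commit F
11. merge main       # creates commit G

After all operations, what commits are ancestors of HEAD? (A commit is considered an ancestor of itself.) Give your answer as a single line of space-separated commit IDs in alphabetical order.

After op 1 (branch): HEAD=main@A [feat=A main=A]
After op 2 (commit): HEAD=main@B [feat=A main=B]
After op 3 (commit): HEAD=main@C [feat=A main=C]
After op 4 (checkout): HEAD=feat@A [feat=A main=C]
After op 5 (reset): HEAD=feat@B [feat=B main=C]
After op 6 (branch): HEAD=feat@B [feat=B fix=B main=C]
After op 7 (commit): HEAD=feat@D [feat=D fix=B main=C]
After op 8 (branch): HEAD=feat@D [feat=D fix=B main=C work=D]
After op 9 (merge): HEAD=feat@E [feat=E fix=B main=C work=D]
After op 10 (commit): HEAD=feat@F [feat=F fix=B main=C work=D]
After op 11 (merge): HEAD=feat@G [feat=G fix=B main=C work=D]

Answer: A B C D E F G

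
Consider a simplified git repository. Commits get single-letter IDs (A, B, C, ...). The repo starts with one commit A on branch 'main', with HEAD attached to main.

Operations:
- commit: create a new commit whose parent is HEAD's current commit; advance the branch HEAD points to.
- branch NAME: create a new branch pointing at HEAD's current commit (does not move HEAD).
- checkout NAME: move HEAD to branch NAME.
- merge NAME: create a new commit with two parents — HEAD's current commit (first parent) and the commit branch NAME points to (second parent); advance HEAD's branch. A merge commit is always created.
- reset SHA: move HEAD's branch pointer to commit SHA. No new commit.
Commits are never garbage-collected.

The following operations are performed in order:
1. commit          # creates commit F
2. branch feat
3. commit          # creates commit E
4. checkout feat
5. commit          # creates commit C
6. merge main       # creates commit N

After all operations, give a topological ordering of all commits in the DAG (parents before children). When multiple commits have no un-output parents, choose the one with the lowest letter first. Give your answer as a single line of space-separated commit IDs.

After op 1 (commit): HEAD=main@F [main=F]
After op 2 (branch): HEAD=main@F [feat=F main=F]
After op 3 (commit): HEAD=main@E [feat=F main=E]
After op 4 (checkout): HEAD=feat@F [feat=F main=E]
After op 5 (commit): HEAD=feat@C [feat=C main=E]
After op 6 (merge): HEAD=feat@N [feat=N main=E]
commit A: parents=[]
commit C: parents=['F']
commit E: parents=['F']
commit F: parents=['A']
commit N: parents=['C', 'E']

Answer: A F C E N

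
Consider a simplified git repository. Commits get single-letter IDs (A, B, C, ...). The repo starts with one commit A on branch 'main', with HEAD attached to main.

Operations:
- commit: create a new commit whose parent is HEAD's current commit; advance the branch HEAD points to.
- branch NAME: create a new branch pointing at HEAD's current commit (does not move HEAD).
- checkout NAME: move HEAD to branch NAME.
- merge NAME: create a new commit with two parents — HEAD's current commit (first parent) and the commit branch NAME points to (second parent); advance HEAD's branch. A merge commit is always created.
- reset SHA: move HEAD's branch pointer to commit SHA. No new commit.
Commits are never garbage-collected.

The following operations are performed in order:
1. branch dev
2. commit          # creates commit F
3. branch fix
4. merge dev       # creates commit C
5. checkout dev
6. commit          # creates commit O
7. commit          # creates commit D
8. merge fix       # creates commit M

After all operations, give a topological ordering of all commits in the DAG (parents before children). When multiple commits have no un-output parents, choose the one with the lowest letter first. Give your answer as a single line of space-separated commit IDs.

After op 1 (branch): HEAD=main@A [dev=A main=A]
After op 2 (commit): HEAD=main@F [dev=A main=F]
After op 3 (branch): HEAD=main@F [dev=A fix=F main=F]
After op 4 (merge): HEAD=main@C [dev=A fix=F main=C]
After op 5 (checkout): HEAD=dev@A [dev=A fix=F main=C]
After op 6 (commit): HEAD=dev@O [dev=O fix=F main=C]
After op 7 (commit): HEAD=dev@D [dev=D fix=F main=C]
After op 8 (merge): HEAD=dev@M [dev=M fix=F main=C]
commit A: parents=[]
commit C: parents=['F', 'A']
commit D: parents=['O']
commit F: parents=['A']
commit M: parents=['D', 'F']
commit O: parents=['A']

Answer: A F C O D M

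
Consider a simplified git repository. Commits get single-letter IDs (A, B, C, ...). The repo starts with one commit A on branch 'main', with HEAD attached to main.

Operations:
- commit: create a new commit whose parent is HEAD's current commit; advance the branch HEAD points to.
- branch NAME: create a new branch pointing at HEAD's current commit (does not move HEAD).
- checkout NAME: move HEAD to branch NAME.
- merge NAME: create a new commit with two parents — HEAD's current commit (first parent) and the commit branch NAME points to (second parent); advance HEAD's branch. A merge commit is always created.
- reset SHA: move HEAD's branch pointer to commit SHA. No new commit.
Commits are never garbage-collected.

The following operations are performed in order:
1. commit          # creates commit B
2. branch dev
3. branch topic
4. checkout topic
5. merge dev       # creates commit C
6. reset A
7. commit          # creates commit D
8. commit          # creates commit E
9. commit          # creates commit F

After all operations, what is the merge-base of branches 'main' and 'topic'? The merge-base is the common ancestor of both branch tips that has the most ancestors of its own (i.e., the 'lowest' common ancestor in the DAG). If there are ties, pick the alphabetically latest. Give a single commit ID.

After op 1 (commit): HEAD=main@B [main=B]
After op 2 (branch): HEAD=main@B [dev=B main=B]
After op 3 (branch): HEAD=main@B [dev=B main=B topic=B]
After op 4 (checkout): HEAD=topic@B [dev=B main=B topic=B]
After op 5 (merge): HEAD=topic@C [dev=B main=B topic=C]
After op 6 (reset): HEAD=topic@A [dev=B main=B topic=A]
After op 7 (commit): HEAD=topic@D [dev=B main=B topic=D]
After op 8 (commit): HEAD=topic@E [dev=B main=B topic=E]
After op 9 (commit): HEAD=topic@F [dev=B main=B topic=F]
ancestors(main=B): ['A', 'B']
ancestors(topic=F): ['A', 'D', 'E', 'F']
common: ['A']

Answer: A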